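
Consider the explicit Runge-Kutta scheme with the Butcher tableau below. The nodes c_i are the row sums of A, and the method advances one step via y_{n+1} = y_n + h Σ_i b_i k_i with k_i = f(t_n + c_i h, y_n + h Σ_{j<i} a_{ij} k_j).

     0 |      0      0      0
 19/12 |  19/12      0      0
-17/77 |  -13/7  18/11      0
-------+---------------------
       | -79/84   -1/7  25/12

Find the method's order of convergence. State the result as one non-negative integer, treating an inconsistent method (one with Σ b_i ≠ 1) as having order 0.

b = (-79/84, -1/7, 25/12)
c = (0, 19/12, -17/77)
Ac = (0, 0, 57/22)
Σ b_i: (-79/84)·1 + (-1/7)·1 + 25/12·1 = 1 ✓
b·c: (-1/7)·19/12 + 25/12·(-17/77) = -317/462 ≠ 1/2 ⇒ order 1.

1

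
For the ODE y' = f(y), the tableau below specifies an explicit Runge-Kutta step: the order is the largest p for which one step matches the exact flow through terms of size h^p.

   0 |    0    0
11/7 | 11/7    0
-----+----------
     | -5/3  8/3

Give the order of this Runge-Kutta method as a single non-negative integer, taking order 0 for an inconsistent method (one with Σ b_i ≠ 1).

1

b = (-5/3, 8/3)
c = (0, 11/7)
Σ b_i: (-5/3)·1 + 8/3·1 = 1 ✓
b·c: 8/3·11/7 = 88/21 ≠ 1/2 ⇒ order 1.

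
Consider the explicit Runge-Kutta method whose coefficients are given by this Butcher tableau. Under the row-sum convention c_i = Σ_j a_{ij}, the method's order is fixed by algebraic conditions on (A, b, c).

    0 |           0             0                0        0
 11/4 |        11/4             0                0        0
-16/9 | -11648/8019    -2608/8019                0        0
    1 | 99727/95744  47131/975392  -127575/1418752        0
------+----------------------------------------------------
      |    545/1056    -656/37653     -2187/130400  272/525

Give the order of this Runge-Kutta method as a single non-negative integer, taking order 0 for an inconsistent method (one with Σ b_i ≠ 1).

4

b = (545/1056, -656/37653, -2187/130400, 272/525)
c = (0, 11/4, -16/9, 1)
Ac = (0, 0, -652/729, 637/2176)
Σ b_i: 545/1056·1 + (-656/37653)·1 + (-2187/130400)·1 + 272/525·1 = 1 ✓
b·c: (-656/37653)·11/4 + (-2187/130400)·(-16/9) + 272/525·1 = 1/2 ✓
b·c²: (-656/37653)·121/16 + (-2187/130400)·256/81 + 272/525·1 = 1/3 ✓
b·Ac: (-2187/130400)·(-652/729) + 272/525·637/2176 = 1/6 ✓
b·c³: (-656/37653)·1331/64 + (-2187/130400)·(-4096/729) + 272/525·1 = 1/4 ✓
b·(c∘Ac): (-2187/130400)·10432/6561 + 272/525·637/2176 = 1/8 ✓
b·Ac²: (-2187/130400)·(-1793/729) + 272/525·707/8704 = 1/12 ✓
b·A²c: 272/525·175/2176 = 1/24 ✓; 4 stages ⇒ order 4.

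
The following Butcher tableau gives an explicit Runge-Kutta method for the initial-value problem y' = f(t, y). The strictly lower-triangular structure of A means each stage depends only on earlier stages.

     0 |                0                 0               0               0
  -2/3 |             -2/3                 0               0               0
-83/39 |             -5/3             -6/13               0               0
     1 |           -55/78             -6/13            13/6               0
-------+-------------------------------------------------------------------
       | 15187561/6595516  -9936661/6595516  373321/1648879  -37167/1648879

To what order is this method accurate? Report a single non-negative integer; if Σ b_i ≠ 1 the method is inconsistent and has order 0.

3

b = (15187561/6595516, -9936661/6595516, 373321/1648879, -37167/1648879)
c = (0, -2/3, -83/39, 1)
Ac = (0, 0, 4/13, -1007/234)
Σ b_i: 15187561/6595516·1 + (-9936661/6595516)·1 + 373321/1648879·1 + (-37167/1648879)·1 = 1 ✓
b·c: (-9936661/6595516)·(-2/3) + 373321/1648879·(-83/39) + (-37167/1648879)·1 = 1/2 ✓
b·c²: (-9936661/6595516)·4/9 + 373321/1648879·6889/1521 + (-37167/1648879)·1 = 1/3 ✓
b·Ac: 373321/1648879·4/13 + (-37167/1648879)·(-1007/234) = 1/6 ✓
b·c³: (-9936661/6595516)·(-8/27) + 373321/1648879·(-571787/59319) + (-37167/1648879)·1 = -37695182/21435427 ≠ 1/4 ⇒ order 3.
b·(c∘Ac): 373321/1648879·(-332/507) + (-37167/1648879)·(-1007/234) = -169035/3297758 ≠ 1/8
b·Ac²: 373321/1648879·(-8/39) + (-37167/1648879)·6745/702 = -7806401/29679822 ≠ 1/12
b·A²c: (-37167/1648879)·2/3 = -24778/1648879 ≠ 1/24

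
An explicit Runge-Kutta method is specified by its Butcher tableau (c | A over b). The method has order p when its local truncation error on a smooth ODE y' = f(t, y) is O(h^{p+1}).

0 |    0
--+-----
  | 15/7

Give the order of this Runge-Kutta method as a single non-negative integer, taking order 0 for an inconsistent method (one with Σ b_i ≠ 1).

0

b = (15/7)
c = (0)
Σ b_i: 15/7·1 = 15/7 ≠ 1 ⇒ order 0.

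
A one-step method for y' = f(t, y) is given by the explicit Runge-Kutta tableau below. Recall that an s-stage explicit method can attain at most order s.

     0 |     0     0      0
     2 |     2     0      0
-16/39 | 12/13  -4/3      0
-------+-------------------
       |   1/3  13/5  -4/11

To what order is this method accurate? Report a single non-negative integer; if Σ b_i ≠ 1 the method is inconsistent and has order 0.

b = (1/3, 13/5, -4/11)
c = (0, 2, -16/39)
Ac = (0, 0, -8/3)
Σ b_i: 1/3·1 + 13/5·1 + (-4/11)·1 = 424/165 ≠ 1 ⇒ order 0.

0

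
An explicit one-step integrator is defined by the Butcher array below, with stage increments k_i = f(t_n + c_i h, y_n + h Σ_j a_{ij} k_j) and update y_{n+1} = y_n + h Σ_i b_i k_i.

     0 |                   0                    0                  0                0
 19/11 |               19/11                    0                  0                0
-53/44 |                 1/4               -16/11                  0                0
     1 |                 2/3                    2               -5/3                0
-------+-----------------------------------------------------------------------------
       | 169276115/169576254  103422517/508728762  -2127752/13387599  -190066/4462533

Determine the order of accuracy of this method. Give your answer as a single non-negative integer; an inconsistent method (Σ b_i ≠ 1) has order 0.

3

b = (169276115/169576254, 103422517/508728762, -2127752/13387599, -190066/4462533)
c = (0, 19/11, -53/44, 1)
Ac = (0, 0, -304/121, 721/132)
Σ b_i: 169276115/169576254·1 + 103422517/508728762·1 + (-2127752/13387599)·1 + (-190066/4462533)·1 = 1 ✓
b·c: 103422517/508728762·19/11 + (-2127752/13387599)·(-53/44) + (-190066/4462533)·1 = 1/2 ✓
b·c²: 103422517/508728762·361/121 + (-2127752/13387599)·2809/1936 + (-190066/4462533)·1 = 1/3 ✓
b·Ac: (-2127752/13387599)·(-304/121) + (-190066/4462533)·721/132 = 1/6 ✓
b·c³: 103422517/508728762·6859/1331 + (-2127752/13387599)·(-148877/85184) + (-190066/4462533)·1 = 5541433729/4319731944 ≠ 1/4 ⇒ order 3.
b·(c∘Ac): (-2127752/13387599)·4028/1331 + (-190066/4462533)·721/132 = -2311994915/3239798958 ≠ 1/8
b·Ac²: (-2127752/13387599)·(-5776/1331) + (-190066/4462533)·20611/5808 = 2326460231/4319731944 ≠ 1/12
b·A²c: (-190066/4462533)·1520/363 = -288900320/1619899479 ≠ 1/24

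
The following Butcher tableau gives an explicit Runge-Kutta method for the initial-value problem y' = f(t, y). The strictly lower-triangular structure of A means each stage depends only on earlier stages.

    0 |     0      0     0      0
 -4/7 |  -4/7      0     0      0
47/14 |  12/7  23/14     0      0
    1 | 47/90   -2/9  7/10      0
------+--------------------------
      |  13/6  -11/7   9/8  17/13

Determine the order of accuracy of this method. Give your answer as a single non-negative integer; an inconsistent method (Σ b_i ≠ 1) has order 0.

b = (13/6, -11/7, 9/8, 17/13)
c = (0, -4/7, 47/14, 1)
Ac = (0, 0, -46/49, 3121/1260)
Σ b_i: 13/6·1 + (-11/7)·1 + 9/8·1 + 17/13·1 = 6613/2184 ≠ 1 ⇒ order 0.

0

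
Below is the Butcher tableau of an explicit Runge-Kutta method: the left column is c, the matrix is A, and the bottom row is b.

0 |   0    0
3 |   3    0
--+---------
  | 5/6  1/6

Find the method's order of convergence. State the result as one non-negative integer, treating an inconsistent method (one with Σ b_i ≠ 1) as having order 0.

b = (5/6, 1/6)
c = (0, 3)
Σ b_i: 5/6·1 + 1/6·1 = 1 ✓
b·c: 1/6·3 = 1/2 ✓; 2 stages ⇒ order 2.

2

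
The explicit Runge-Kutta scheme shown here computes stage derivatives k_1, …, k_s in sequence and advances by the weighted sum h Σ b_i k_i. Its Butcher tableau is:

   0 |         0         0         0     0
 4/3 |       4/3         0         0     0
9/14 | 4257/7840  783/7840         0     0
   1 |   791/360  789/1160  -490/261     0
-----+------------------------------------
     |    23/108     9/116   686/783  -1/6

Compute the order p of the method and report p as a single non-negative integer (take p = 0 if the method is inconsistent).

b = (23/108, 9/116, 686/783, -1/6)
c = (0, 4/3, 9/14, 1)
Ac = (0, 0, 261/1960, -3/10)
Σ b_i: 23/108·1 + 9/116·1 + 686/783·1 + (-1/6)·1 = 1 ✓
b·c: 9/116·4/3 + 686/783·9/14 + (-1/6)·1 = 1/2 ✓
b·c²: 9/116·16/9 + 686/783·81/196 + (-1/6)·1 = 1/3 ✓
b·Ac: 686/783·261/1960 + (-1/6)·(-3/10) = 1/6 ✓
b·c³: 9/116·64/27 + 686/783·729/2744 + (-1/6)·1 = 1/4 ✓
b·(c∘Ac): 686/783·2349/27440 + (-1/6)·(-3/10) = 1/8 ✓
b·Ac²: 686/783·87/490 + (-1/6)·13/30 = 1/12 ✓
b·A²c: (-1/6)·(-1/4) = 1/24 ✓; 4 stages ⇒ order 4.

4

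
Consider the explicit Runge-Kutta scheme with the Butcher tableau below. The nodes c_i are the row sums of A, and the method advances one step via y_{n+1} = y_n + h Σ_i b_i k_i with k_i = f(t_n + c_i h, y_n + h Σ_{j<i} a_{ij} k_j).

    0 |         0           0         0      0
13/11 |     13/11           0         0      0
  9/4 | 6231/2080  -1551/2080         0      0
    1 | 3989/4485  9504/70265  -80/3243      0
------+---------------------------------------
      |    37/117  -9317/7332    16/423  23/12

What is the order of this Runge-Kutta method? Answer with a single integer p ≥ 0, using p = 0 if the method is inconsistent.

4

b = (37/117, -9317/7332, 16/423, 23/12)
c = (0, 13/11, 9/4, 1)
Ac = (0, 0, -141/160, 12/115)
Σ b_i: 37/117·1 + (-9317/7332)·1 + 16/423·1 + 23/12·1 = 1 ✓
b·c: (-9317/7332)·13/11 + 16/423·9/4 + 23/12·1 = 1/2 ✓
b·c²: (-9317/7332)·169/121 + 16/423·81/16 + 23/12·1 = 1/3 ✓
b·Ac: 16/423·(-141/160) + 23/12·12/115 = 1/6 ✓
b·c³: (-9317/7332)·2197/1331 + 16/423·729/64 + 23/12·1 = 1/4 ✓
b·(c∘Ac): 16/423·(-1269/640) + 23/12·12/115 = 1/8 ✓
b·Ac²: 16/423·(-1833/1760) + 23/12·81/1265 = 1/12 ✓
b·A²c: 23/12·1/46 = 1/24 ✓; 4 stages ⇒ order 4.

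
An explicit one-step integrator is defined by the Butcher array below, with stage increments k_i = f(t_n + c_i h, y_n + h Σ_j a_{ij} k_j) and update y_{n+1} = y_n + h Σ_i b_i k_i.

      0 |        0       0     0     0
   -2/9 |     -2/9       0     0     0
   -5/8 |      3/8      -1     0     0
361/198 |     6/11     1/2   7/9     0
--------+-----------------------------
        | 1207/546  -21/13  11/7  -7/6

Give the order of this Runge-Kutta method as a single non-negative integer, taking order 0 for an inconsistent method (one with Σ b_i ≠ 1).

b = (1207/546, -21/13, 11/7, -7/6)
c = (0, -2/9, -5/8, 361/198)
Ac = (0, 0, 2/9, -43/72)
Σ b_i: 1207/546·1 + (-21/13)·1 + 11/7·1 + (-7/6)·1 = 1 ✓
b·c: (-21/13)·(-2/9) + 11/7·(-5/8) + (-7/6)·361/198 = -594653/216216 ≠ 1/2 ⇒ order 1.

1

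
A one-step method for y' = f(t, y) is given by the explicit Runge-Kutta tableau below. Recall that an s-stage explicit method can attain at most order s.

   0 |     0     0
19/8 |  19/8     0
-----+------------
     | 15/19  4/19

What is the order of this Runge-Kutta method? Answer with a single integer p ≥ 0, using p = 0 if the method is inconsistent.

b = (15/19, 4/19)
c = (0, 19/8)
Σ b_i: 15/19·1 + 4/19·1 = 1 ✓
b·c: 4/19·19/8 = 1/2 ✓; 2 stages ⇒ order 2.

2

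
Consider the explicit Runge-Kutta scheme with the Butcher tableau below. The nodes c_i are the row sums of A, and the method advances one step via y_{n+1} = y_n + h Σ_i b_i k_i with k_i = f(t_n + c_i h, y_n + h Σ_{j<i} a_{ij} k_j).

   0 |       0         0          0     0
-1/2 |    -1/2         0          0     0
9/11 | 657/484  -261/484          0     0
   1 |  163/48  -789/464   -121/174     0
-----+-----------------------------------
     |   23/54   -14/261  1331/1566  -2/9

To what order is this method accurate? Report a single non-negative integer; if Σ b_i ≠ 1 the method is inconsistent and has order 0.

b = (23/54, -14/261, 1331/1566, -2/9)
c = (0, -1/2, 9/11, 1)
Ac = (0, 0, 261/968, 9/32)
Σ b_i: 23/54·1 + (-14/261)·1 + 1331/1566·1 + (-2/9)·1 = 1 ✓
b·c: (-14/261)·(-1/2) + 1331/1566·9/11 + (-2/9)·1 = 1/2 ✓
b·c²: (-14/261)·1/4 + 1331/1566·81/121 + (-2/9)·1 = 1/3 ✓
b·Ac: 1331/1566·261/968 + (-2/9)·9/32 = 1/6 ✓
b·c³: (-14/261)·(-1/8) + 1331/1566·729/1331 + (-2/9)·1 = 1/4 ✓
b·(c∘Ac): 1331/1566·2349/10648 + (-2/9)·9/32 = 1/8 ✓
b·Ac²: 1331/1566·(-261/1936) + (-2/9)·(-57/64) = 1/12 ✓
b·A²c: (-2/9)·(-3/16) = 1/24 ✓; 4 stages ⇒ order 4.

4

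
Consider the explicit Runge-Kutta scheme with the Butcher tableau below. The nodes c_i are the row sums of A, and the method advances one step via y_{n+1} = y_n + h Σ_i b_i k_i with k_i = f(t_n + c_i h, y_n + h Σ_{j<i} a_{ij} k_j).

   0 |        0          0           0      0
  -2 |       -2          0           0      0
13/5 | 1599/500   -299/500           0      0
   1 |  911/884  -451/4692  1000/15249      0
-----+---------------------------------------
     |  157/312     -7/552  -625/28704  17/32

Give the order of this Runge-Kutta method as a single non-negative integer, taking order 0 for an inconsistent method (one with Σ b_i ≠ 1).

4

b = (157/312, -7/552, -625/28704, 17/32)
c = (0, -2, 13/5, 1)
Ac = (0, 0, 299/250, 37/102)
Σ b_i: 157/312·1 + (-7/552)·1 + (-625/28704)·1 + 17/32·1 = 1 ✓
b·c: (-7/552)·(-2) + (-625/28704)·13/5 + 17/32·1 = 1/2 ✓
b·c²: (-7/552)·4 + (-625/28704)·169/25 + 17/32·1 = 1/3 ✓
b·Ac: (-625/28704)·299/250 + 17/32·37/102 = 1/6 ✓
b·c³: (-7/552)·(-8) + (-625/28704)·2197/125 + 17/32·1 = 1/4 ✓
b·(c∘Ac): (-625/28704)·3887/1250 + 17/32·37/102 = 1/8 ✓
b·Ac²: (-625/28704)·(-299/125) + 17/32·1/17 = 1/12 ✓
b·A²c: 17/32·4/51 = 1/24 ✓; 4 stages ⇒ order 4.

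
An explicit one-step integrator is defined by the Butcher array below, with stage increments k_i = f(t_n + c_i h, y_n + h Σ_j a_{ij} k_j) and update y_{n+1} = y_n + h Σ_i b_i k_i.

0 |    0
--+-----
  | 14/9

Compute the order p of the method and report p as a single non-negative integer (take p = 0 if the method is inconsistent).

0

b = (14/9)
c = (0)
Σ b_i: 14/9·1 = 14/9 ≠ 1 ⇒ order 0.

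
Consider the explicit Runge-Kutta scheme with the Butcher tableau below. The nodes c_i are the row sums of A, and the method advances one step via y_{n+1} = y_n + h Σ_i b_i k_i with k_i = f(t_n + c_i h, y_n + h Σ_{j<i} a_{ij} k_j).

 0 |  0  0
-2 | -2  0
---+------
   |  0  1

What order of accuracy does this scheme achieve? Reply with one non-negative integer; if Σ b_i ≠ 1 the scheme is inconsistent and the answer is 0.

b = (0, 1)
c = (0, -2)
Σ b_i: 1·1 = 1 ✓
b·c: 1·(-2) = -2 ≠ 1/2 ⇒ order 1.

1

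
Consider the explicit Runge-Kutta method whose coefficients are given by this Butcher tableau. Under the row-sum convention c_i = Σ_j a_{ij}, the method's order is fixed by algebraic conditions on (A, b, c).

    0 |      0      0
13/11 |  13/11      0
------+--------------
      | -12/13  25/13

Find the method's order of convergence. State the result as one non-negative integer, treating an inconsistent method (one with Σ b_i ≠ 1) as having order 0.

1

b = (-12/13, 25/13)
c = (0, 13/11)
Σ b_i: (-12/13)·1 + 25/13·1 = 1 ✓
b·c: 25/13·13/11 = 25/11 ≠ 1/2 ⇒ order 1.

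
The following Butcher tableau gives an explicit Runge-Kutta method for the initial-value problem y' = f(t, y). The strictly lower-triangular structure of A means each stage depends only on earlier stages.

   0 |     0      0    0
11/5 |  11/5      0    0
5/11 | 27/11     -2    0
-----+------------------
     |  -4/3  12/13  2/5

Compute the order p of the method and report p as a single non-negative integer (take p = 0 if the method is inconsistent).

0

b = (-4/3, 12/13, 2/5)
c = (0, 11/5, 5/11)
Ac = (0, 0, -22/5)
Σ b_i: (-4/3)·1 + 12/13·1 + 2/5·1 = -2/195 ≠ 1 ⇒ order 0.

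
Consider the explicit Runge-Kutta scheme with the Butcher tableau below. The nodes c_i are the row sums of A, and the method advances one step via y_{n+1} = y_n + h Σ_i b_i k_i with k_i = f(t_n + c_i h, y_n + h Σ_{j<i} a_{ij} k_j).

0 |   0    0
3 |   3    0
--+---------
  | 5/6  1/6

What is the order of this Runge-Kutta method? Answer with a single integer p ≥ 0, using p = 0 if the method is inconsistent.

b = (5/6, 1/6)
c = (0, 3)
Σ b_i: 5/6·1 + 1/6·1 = 1 ✓
b·c: 1/6·3 = 1/2 ✓; 2 stages ⇒ order 2.

2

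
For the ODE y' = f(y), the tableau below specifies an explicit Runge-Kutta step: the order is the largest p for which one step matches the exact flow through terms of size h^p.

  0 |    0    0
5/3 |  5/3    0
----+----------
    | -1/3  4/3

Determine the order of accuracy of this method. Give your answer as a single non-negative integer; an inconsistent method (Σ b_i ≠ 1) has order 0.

b = (-1/3, 4/3)
c = (0, 5/3)
Σ b_i: (-1/3)·1 + 4/3·1 = 1 ✓
b·c: 4/3·5/3 = 20/9 ≠ 1/2 ⇒ order 1.

1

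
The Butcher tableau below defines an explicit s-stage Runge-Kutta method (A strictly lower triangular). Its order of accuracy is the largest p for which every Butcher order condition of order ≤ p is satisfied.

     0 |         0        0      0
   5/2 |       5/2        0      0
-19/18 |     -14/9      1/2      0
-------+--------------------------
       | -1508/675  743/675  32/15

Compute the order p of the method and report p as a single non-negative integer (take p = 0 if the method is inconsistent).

b = (-1508/675, 743/675, 32/15)
c = (0, 5/2, -19/18)
Ac = (0, 0, 5/4)
Σ b_i: (-1508/675)·1 + 743/675·1 + 32/15·1 = 1 ✓
b·c: 743/675·5/2 + 32/15·(-19/18) = 1/2 ✓
b·c²: 743/675·25/4 + 32/15·361/324 = 44987/4860 ≠ 1/3 ⇒ order 2.
b·Ac: 32/15·5/4 = 8/3 ≠ 1/6

2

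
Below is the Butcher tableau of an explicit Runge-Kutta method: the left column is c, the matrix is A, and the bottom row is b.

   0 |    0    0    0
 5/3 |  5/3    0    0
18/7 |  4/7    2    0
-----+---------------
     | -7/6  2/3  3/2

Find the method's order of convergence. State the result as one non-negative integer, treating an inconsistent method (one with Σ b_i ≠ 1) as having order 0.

b = (-7/6, 2/3, 3/2)
c = (0, 5/3, 18/7)
Ac = (0, 0, 10/3)
Σ b_i: (-7/6)·1 + 2/3·1 + 3/2·1 = 1 ✓
b·c: 2/3·5/3 + 3/2·18/7 = 313/63 ≠ 1/2 ⇒ order 1.

1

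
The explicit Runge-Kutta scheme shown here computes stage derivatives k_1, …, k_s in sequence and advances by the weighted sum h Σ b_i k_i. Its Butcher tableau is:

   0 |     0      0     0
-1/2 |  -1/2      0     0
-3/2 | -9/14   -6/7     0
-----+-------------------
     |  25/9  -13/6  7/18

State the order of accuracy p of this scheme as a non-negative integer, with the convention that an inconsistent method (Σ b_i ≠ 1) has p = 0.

b = (25/9, -13/6, 7/18)
c = (0, -1/2, -3/2)
Ac = (0, 0, 3/7)
Σ b_i: 25/9·1 + (-13/6)·1 + 7/18·1 = 1 ✓
b·c: (-13/6)·(-1/2) + 7/18·(-3/2) = 1/2 ✓
b·c²: (-13/6)·1/4 + 7/18·9/4 = 1/3 ✓
b·Ac: 7/18·3/7 = 1/6 ✓; 3 stages ⇒ order 3.

3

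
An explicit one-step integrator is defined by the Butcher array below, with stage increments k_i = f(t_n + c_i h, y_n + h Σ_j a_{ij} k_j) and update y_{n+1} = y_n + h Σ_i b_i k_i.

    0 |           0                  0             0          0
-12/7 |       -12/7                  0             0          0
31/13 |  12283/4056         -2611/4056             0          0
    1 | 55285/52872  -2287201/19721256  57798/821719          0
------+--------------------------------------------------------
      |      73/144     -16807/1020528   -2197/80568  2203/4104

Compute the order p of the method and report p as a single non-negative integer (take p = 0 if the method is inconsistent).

b = (73/144, -16807/1020528, -2197/80568, 2203/4104)
c = (0, -12/7, 31/13, 1)
Ac = (0, 0, 373/338, 1615/4406)
Σ b_i: 73/144·1 + (-16807/1020528)·1 + (-2197/80568)·1 + 2203/4104·1 = 1 ✓
b·c: (-16807/1020528)·(-12/7) + (-2197/80568)·31/13 + 2203/4104·1 = 1/2 ✓
b·c²: (-16807/1020528)·144/49 + (-2197/80568)·961/169 + 2203/4104·1 = 1/3 ✓
b·Ac: (-2197/80568)·373/338 + 2203/4104·1615/4406 = 1/6 ✓
b·c³: (-16807/1020528)·(-1728/343) + (-2197/80568)·29791/2197 + 2203/4104·1 = 1/4 ✓
b·(c∘Ac): (-2197/80568)·11563/4394 + 2203/4104·1615/4406 = 1/8 ✓
b·Ac²: (-2197/80568)·(-2238/1183) + 2203/4104·912/15421 = 1/12 ✓
b·A²c: 2203/4104·171/2203 = 1/24 ✓; 4 stages ⇒ order 4.

4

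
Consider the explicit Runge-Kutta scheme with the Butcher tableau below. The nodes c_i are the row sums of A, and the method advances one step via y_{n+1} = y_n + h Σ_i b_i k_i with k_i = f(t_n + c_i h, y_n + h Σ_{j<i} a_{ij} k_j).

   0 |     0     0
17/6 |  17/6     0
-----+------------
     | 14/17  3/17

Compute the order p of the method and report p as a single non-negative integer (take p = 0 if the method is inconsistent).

2

b = (14/17, 3/17)
c = (0, 17/6)
Σ b_i: 14/17·1 + 3/17·1 = 1 ✓
b·c: 3/17·17/6 = 1/2 ✓; 2 stages ⇒ order 2.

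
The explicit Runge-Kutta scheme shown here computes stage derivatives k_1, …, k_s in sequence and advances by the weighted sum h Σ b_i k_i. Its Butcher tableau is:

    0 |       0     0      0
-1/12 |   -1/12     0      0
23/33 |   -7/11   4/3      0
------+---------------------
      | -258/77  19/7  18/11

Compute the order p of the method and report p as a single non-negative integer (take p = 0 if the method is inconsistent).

1

b = (-258/77, 19/7, 18/11)
c = (0, -1/12, 23/33)
Ac = (0, 0, -1/9)
Σ b_i: (-258/77)·1 + 19/7·1 + 18/11·1 = 1 ✓
b·c: 19/7·(-1/12) + 18/11·23/33 = 9293/10164 ≠ 1/2 ⇒ order 1.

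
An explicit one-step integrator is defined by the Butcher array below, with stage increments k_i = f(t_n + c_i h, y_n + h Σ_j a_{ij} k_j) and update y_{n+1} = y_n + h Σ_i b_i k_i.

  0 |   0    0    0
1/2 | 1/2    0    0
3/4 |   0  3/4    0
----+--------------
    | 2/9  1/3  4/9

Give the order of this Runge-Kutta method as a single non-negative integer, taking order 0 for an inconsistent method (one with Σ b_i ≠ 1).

b = (2/9, 1/3, 4/9)
c = (0, 1/2, 3/4)
Ac = (0, 0, 3/8)
Σ b_i: 2/9·1 + 1/3·1 + 4/9·1 = 1 ✓
b·c: 1/3·1/2 + 4/9·3/4 = 1/2 ✓
b·c²: 1/3·1/4 + 4/9·9/16 = 1/3 ✓
b·Ac: 4/9·3/8 = 1/6 ✓; 3 stages ⇒ order 3.

3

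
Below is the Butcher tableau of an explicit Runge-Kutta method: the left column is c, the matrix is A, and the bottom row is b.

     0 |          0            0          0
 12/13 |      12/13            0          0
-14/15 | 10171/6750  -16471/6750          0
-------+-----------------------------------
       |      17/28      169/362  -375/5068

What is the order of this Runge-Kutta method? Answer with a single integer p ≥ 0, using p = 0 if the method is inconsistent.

b = (17/28, 169/362, -375/5068)
c = (0, 12/13, -14/15)
Ac = (0, 0, -2534/1125)
Σ b_i: 17/28·1 + 169/362·1 + (-375/5068)·1 = 1 ✓
b·c: 169/362·12/13 + (-375/5068)·(-14/15) = 1/2 ✓
b·c²: 169/362·144/169 + (-375/5068)·196/225 = 1/3 ✓
b·Ac: (-375/5068)·(-2534/1125) = 1/6 ✓; 3 stages ⇒ order 3.

3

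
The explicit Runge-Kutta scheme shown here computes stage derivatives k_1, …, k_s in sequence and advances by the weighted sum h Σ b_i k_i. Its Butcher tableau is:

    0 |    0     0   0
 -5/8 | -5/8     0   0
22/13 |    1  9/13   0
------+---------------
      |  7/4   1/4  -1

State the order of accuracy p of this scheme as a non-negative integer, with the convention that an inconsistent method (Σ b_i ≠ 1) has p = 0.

b = (7/4, 1/4, -1)
c = (0, -5/8, 22/13)
Ac = (0, 0, -45/104)
Σ b_i: 7/4·1 + 1/4·1 + (-1)·1 = 1 ✓
b·c: 1/4·(-5/8) + (-1)·22/13 = -769/416 ≠ 1/2 ⇒ order 1.

1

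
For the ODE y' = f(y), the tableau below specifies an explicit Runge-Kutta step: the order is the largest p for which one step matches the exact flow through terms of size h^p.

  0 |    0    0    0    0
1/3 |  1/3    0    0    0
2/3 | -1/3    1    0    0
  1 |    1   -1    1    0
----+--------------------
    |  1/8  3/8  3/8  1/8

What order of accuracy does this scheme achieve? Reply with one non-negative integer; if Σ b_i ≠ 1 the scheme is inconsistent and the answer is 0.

4

b = (1/8, 3/8, 3/8, 1/8)
c = (0, 1/3, 2/3, 1)
Ac = (0, 0, 1/3, 1/3)
Σ b_i: 1/8·1 + 3/8·1 + 3/8·1 + 1/8·1 = 1 ✓
b·c: 3/8·1/3 + 3/8·2/3 + 1/8·1 = 1/2 ✓
b·c²: 3/8·1/9 + 3/8·4/9 + 1/8·1 = 1/3 ✓
b·Ac: 3/8·1/3 + 1/8·1/3 = 1/6 ✓
b·c³: 3/8·1/27 + 3/8·8/27 + 1/8·1 = 1/4 ✓
b·(c∘Ac): 3/8·2/9 + 1/8·1/3 = 1/8 ✓
b·Ac²: 3/8·1/9 + 1/8·1/3 = 1/12 ✓
b·A²c: 1/8·1/3 = 1/24 ✓; 4 stages ⇒ order 4.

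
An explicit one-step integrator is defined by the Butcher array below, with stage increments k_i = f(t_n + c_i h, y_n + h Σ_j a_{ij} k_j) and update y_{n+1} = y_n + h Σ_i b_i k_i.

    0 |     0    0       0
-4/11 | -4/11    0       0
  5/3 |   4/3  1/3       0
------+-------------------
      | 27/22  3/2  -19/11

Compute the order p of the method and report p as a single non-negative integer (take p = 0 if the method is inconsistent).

1

b = (27/22, 3/2, -19/11)
c = (0, -4/11, 5/3)
Ac = (0, 0, -4/33)
Σ b_i: 27/22·1 + 3/2·1 + (-19/11)·1 = 1 ✓
b·c: 3/2·(-4/11) + (-19/11)·5/3 = -113/33 ≠ 1/2 ⇒ order 1.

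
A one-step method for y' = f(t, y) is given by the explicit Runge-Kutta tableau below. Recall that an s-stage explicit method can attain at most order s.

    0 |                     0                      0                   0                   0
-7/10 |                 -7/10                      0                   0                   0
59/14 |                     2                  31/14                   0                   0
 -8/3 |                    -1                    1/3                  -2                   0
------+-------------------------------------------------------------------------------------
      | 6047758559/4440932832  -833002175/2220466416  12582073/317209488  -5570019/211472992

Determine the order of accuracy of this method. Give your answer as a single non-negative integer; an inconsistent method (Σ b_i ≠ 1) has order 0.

3

b = (6047758559/4440932832, -833002175/2220466416, 12582073/317209488, -5570019/211472992)
c = (0, -7/10, 59/14, -8/3)
Ac = (0, 0, -31/20, -1819/210)
Σ b_i: 6047758559/4440932832·1 + (-833002175/2220466416)·1 + 12582073/317209488·1 + (-5570019/211472992)·1 = 1 ✓
b·c: (-833002175/2220466416)·(-7/10) + 12582073/317209488·59/14 + (-5570019/211472992)·(-8/3) = 1/2 ✓
b·c²: (-833002175/2220466416)·49/100 + 12582073/317209488·3481/196 + (-5570019/211472992)·64/9 = 1/3 ✓
b·Ac: 12582073/317209488·(-31/20) + (-5570019/211472992)·(-1819/210) = 1/6 ✓
b·c³: (-833002175/2220466416)·(-343/1000) + 12582073/317209488·205379/2744 + (-5570019/211472992)·(-512/27) = 225617171/62725040 ≠ 1/4 ⇒ order 3.
b·(c∘Ac): 12582073/317209488·(-1829/280) + (-5570019/211472992)·7276/315 = -11007031787/12688379520 ≠ 1/8
b·Ac²: 12582073/317209488·217/200 + (-5570019/211472992)·(-519749/14700) = 91670611/94087560 ≠ 1/12
b·A²c: (-5570019/211472992)·31/10 = -172670589/2114729920 ≠ 1/24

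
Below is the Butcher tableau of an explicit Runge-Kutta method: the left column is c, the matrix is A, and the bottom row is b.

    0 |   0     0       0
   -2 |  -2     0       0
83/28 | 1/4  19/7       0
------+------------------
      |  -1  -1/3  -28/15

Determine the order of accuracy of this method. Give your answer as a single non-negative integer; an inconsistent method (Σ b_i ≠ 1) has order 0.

b = (-1, -1/3, -28/15)
c = (0, -2, 83/28)
Ac = (0, 0, -38/7)
Σ b_i: (-1)·1 + (-1/3)·1 + (-28/15)·1 = -16/5 ≠ 1 ⇒ order 0.

0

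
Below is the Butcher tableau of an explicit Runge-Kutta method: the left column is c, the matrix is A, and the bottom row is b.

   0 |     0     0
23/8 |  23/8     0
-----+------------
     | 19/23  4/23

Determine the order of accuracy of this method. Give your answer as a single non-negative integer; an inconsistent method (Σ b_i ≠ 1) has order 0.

b = (19/23, 4/23)
c = (0, 23/8)
Σ b_i: 19/23·1 + 4/23·1 = 1 ✓
b·c: 4/23·23/8 = 1/2 ✓; 2 stages ⇒ order 2.

2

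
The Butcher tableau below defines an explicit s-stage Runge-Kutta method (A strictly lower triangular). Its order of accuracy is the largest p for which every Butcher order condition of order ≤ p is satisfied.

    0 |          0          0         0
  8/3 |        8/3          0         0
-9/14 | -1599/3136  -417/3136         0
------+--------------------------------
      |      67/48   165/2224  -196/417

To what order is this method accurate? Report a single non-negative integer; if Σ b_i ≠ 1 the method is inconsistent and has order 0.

3

b = (67/48, 165/2224, -196/417)
c = (0, 8/3, -9/14)
Ac = (0, 0, -139/392)
Σ b_i: 67/48·1 + 165/2224·1 + (-196/417)·1 = 1 ✓
b·c: 165/2224·8/3 + (-196/417)·(-9/14) = 1/2 ✓
b·c²: 165/2224·64/9 + (-196/417)·81/196 = 1/3 ✓
b·Ac: (-196/417)·(-139/392) = 1/6 ✓; 3 stages ⇒ order 3.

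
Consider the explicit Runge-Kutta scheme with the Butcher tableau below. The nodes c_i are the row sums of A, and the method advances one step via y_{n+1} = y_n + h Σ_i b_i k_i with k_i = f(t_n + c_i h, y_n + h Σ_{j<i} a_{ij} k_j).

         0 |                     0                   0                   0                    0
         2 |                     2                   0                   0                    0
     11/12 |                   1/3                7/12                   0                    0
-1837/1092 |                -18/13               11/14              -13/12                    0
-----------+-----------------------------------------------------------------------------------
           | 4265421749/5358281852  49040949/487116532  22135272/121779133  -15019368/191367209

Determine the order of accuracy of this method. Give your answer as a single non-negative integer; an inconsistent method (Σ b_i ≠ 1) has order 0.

b = (4265421749/5358281852, 49040949/487116532, 22135272/121779133, -15019368/191367209)
c = (0, 2, 11/12, -1837/1092)
Ac = (0, 0, 7/6, 583/1008)
Σ b_i: 4265421749/5358281852·1 + 49040949/487116532·1 + 22135272/121779133·1 + (-15019368/191367209)·1 = 1 ✓
b·c: 49040949/487116532·2 + 22135272/121779133·11/12 + (-15019368/191367209)·(-1837/1092) = 1/2 ✓
b·c²: 49040949/487116532·4 + 22135272/121779133·121/144 + (-15019368/191367209)·3374569/1192464 = 1/3 ✓
b·Ac: 22135272/121779133·7/6 + (-15019368/191367209)·583/1008 = 1/6 ✓
b·c³: 49040949/487116532·8 + 22135272/121779133·1331/1728 + (-15019368/191367209)·(-6199083253/1302170688) = 526231203263/398948439708 ≠ 1/4 ⇒ order 3.
b·(c∘Ac): 22135272/121779133·77/72 + (-15019368/191367209)·(-1070971/1100736) = 2373967541/8768097576 ≠ 1/8
b·Ac²: 22135272/121779133·7/3 + (-15019368/191367209)·27005/12096 = 311767073/1252585368 ≠ 1/12
b·A²c: (-15019368/191367209)·(-91/72) = 56948437/574101627 ≠ 1/24

3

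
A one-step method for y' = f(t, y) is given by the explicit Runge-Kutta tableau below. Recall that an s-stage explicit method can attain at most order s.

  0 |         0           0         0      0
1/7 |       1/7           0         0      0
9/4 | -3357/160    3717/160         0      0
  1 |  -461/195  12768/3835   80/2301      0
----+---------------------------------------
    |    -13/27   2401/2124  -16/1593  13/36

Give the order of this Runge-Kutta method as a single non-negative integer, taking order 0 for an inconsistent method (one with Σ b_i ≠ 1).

b = (-13/27, 2401/2124, -16/1593, 13/36)
c = (0, 1/7, 9/4, 1)
Ac = (0, 0, 531/160, 36/65)
Σ b_i: (-13/27)·1 + 2401/2124·1 + (-16/1593)·1 + 13/36·1 = 1 ✓
b·c: 2401/2124·1/7 + (-16/1593)·9/4 + 13/36·1 = 1/2 ✓
b·c²: 2401/2124·1/49 + (-16/1593)·81/16 + 13/36·1 = 1/3 ✓
b·Ac: (-16/1593)·531/160 + 13/36·36/65 = 1/6 ✓
b·c³: 2401/2124·1/343 + (-16/1593)·729/64 + 13/36·1 = 1/4 ✓
b·(c∘Ac): (-16/1593)·4779/640 + 13/36·36/65 = 1/8 ✓
b·Ac²: (-16/1593)·531/1120 + 13/36·111/455 = 1/12 ✓
b·A²c: 13/36·3/26 = 1/24 ✓; 4 stages ⇒ order 4.

4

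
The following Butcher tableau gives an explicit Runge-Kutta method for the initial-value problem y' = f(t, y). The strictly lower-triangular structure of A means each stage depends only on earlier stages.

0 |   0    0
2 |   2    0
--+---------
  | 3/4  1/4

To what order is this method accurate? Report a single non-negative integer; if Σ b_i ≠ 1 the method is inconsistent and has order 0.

2

b = (3/4, 1/4)
c = (0, 2)
Σ b_i: 3/4·1 + 1/4·1 = 1 ✓
b·c: 1/4·2 = 1/2 ✓; 2 stages ⇒ order 2.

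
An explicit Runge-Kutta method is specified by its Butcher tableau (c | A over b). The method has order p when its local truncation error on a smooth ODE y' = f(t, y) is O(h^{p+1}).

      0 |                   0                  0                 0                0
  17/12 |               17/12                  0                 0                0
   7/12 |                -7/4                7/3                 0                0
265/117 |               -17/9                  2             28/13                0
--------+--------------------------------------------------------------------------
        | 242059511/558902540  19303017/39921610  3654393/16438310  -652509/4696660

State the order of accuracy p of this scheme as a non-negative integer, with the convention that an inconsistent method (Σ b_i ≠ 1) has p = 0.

b = (242059511/558902540, 19303017/39921610, 3654393/16438310, -652509/4696660)
c = (0, 17/12, 7/12, 265/117)
Ac = (0, 0, 119/36, 319/78)
Σ b_i: 242059511/558902540·1 + 19303017/39921610·1 + 3654393/16438310·1 + (-652509/4696660)·1 = 1 ✓
b·c: 19303017/39921610·17/12 + 3654393/16438310·7/12 + (-652509/4696660)·265/117 = 1/2 ✓
b·c²: 19303017/39921610·289/144 + 3654393/16438310·49/144 + (-652509/4696660)·70225/13689 = 1/3 ✓
b·Ac: 3654393/16438310·119/36 + (-652509/4696660)·319/78 = 1/6 ✓
b·c³: 19303017/39921610·4913/1728 + 3654393/16438310·343/1728 + (-652509/4696660)·18609625/1601613 = -79295083/405791424 ≠ 1/4 ⇒ order 3.
b·(c∘Ac): 3654393/16438310·833/432 + (-652509/4696660)·84535/9126 = -290228591/338159520 ≠ 1/8
b·Ac²: 3654393/16438310·2023/432 + (-652509/4696660)·1481/312 = 3225809/8453988 ≠ 1/12
b·A²c: (-652509/4696660)·833/117 = -4645641/4696660 ≠ 1/24

3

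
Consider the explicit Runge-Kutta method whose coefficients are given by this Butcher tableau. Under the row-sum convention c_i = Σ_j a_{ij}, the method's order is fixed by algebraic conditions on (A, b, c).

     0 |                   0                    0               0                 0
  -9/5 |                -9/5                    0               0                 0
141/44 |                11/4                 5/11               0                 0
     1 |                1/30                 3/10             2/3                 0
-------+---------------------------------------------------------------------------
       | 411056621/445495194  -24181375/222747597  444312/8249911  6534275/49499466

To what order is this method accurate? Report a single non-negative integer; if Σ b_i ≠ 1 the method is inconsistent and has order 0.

b = (411056621/445495194, -24181375/222747597, 444312/8249911, 6534275/49499466)
c = (0, -9/5, 141/44, 1)
Ac = (0, 0, -9/11, 439/275)
Σ b_i: 411056621/445495194·1 + (-24181375/222747597)·1 + 444312/8249911·1 + 6534275/49499466·1 = 1 ✓
b·c: (-24181375/222747597)·(-9/5) + 444312/8249911·141/44 + 6534275/49499466·1 = 1/2 ✓
b·c²: (-24181375/222747597)·81/25 + 444312/8249911·19881/1936 + 6534275/49499466·1 = 1/3 ✓
b·Ac: 444312/8249911·(-9/11) + 6534275/49499466·439/275 = 1/6 ✓
b·c³: (-24181375/222747597)·(-729/125) + 444312/8249911·2803221/85184 + 6534275/49499466·1 = 5526462145/2177976504 ≠ 1/4 ⇒ order 3.
b·(c∘Ac): 444312/8249911·(-1269/484) + 6534275/49499466·439/275 = 3441427/49499466 ≠ 1/8
b·Ac²: 444312/8249911·81/55 + 6534275/49499466·945987/121000 = 8068360721/7259921680 ≠ 1/12
b·A²c: 6534275/49499466·(-6/11) = -594025/8249911 ≠ 1/24

3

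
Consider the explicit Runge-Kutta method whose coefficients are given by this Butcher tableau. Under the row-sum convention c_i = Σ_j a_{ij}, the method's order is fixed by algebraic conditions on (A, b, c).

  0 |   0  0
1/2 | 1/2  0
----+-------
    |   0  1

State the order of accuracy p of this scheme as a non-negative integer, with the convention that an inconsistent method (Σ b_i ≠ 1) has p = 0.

b = (0, 1)
c = (0, 1/2)
Σ b_i: 1·1 = 1 ✓
b·c: 1·1/2 = 1/2 ✓; 2 stages ⇒ order 2.

2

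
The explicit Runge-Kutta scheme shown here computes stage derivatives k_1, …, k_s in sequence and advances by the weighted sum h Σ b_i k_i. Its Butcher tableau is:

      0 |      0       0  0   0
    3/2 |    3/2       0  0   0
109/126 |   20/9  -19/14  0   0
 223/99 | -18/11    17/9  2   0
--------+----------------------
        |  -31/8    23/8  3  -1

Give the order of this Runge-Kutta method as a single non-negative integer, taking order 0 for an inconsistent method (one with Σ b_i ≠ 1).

1

b = (-31/8, 23/8, 3, -1)
c = (0, 3/2, 109/126, 223/99)
Ac = (0, 0, -57/28, 575/126)
Σ b_i: (-31/8)·1 + 23/8·1 + 3·1 + (-1)·1 = 1 ✓
b·c: 23/8·3/2 + 3·109/126 + (-1)·223/99 = 51617/11088 ≠ 1/2 ⇒ order 1.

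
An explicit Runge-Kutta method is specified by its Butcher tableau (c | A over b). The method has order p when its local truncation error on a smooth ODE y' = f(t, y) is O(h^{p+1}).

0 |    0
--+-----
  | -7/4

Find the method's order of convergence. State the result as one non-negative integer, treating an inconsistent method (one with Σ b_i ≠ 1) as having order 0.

b = (-7/4)
c = (0)
Σ b_i: (-7/4)·1 = -7/4 ≠ 1 ⇒ order 0.

0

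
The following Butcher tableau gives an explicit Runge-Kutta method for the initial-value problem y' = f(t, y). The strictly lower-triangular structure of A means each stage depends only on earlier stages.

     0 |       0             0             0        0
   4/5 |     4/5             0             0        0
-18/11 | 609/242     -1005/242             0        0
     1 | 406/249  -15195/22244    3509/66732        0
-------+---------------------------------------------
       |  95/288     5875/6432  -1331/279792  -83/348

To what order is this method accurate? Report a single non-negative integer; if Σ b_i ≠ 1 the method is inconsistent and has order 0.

b = (95/288, 5875/6432, -1331/279792, -83/348)
c = (0, 4/5, -18/11, 1)
Ac = (0, 0, -402/121, -105/166)
Σ b_i: 95/288·1 + 5875/6432·1 + (-1331/279792)·1 + (-83/348)·1 = 1 ✓
b·c: 5875/6432·4/5 + (-1331/279792)·(-18/11) + (-83/348)·1 = 1/2 ✓
b·c²: 5875/6432·16/25 + (-1331/279792)·324/121 + (-83/348)·1 = 1/3 ✓
b·Ac: (-1331/279792)·(-402/121) + (-83/348)·(-105/166) = 1/6 ✓
b·c³: 5875/6432·64/125 + (-1331/279792)·(-5832/1331) + (-83/348)·1 = 1/4 ✓
b·(c∘Ac): (-1331/279792)·7236/1331 + (-83/348)·(-105/166) = 1/8 ✓
b·Ac²: (-1331/279792)·(-1608/605) + (-83/348)·(-123/415) = 1/12 ✓
b·A²c: (-83/348)·(-29/166) = 1/24 ✓; 4 stages ⇒ order 4.

4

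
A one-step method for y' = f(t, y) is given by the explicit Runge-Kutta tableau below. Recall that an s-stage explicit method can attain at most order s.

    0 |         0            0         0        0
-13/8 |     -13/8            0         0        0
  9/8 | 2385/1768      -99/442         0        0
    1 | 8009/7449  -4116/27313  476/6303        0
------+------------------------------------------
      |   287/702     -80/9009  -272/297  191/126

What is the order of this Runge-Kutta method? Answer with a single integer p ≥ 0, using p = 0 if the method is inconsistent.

b = (287/702, -80/9009, -272/297, 191/126)
c = (0, -13/8, 9/8, 1)
Ac = (0, 0, 99/272, 63/191)
Σ b_i: 287/702·1 + (-80/9009)·1 + (-272/297)·1 + 191/126·1 = 1 ✓
b·c: (-80/9009)·(-13/8) + (-272/297)·9/8 + 191/126·1 = 1/2 ✓
b·c²: (-80/9009)·169/64 + (-272/297)·81/64 + 191/126·1 = 1/3 ✓
b·Ac: (-272/297)·99/272 + 191/126·63/191 = 1/6 ✓
b·c³: (-80/9009)·(-2197/512) + (-272/297)·729/512 + 191/126·1 = 1/4 ✓
b·(c∘Ac): (-272/297)·891/2176 + 191/126·63/191 = 1/8 ✓
b·Ac²: (-272/297)·(-1287/2176) + 191/126·(-231/764) = 1/12 ✓
b·A²c: 191/126·21/764 = 1/24 ✓; 4 stages ⇒ order 4.

4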